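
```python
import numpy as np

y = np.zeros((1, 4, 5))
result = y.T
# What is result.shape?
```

(5, 4, 1)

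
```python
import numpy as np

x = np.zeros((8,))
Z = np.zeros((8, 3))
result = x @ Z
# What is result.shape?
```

(3,)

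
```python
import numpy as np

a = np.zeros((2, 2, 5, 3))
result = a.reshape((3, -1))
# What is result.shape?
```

(3, 20)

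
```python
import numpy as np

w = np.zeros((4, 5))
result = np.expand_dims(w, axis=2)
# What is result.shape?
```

(4, 5, 1)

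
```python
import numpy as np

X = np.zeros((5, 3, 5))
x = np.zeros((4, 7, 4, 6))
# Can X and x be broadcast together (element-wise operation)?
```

No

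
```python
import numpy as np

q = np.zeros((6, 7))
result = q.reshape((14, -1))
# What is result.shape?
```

(14, 3)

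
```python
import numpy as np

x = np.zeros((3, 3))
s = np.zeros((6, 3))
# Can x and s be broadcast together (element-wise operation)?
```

No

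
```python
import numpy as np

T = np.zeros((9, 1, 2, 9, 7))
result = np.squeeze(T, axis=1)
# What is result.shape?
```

(9, 2, 9, 7)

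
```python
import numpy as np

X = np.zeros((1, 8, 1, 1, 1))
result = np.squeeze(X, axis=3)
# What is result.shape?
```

(1, 8, 1, 1)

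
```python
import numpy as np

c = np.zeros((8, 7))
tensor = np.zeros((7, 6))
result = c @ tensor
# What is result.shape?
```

(8, 6)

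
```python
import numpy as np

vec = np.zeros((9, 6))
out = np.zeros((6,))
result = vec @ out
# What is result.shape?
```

(9,)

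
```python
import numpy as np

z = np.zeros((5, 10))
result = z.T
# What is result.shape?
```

(10, 5)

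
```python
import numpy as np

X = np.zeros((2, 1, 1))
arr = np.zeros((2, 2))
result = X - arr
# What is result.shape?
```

(2, 2, 2)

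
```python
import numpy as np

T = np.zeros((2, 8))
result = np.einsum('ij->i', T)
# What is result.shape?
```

(2,)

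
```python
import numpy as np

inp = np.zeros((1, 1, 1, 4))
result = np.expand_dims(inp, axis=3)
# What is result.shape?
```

(1, 1, 1, 1, 4)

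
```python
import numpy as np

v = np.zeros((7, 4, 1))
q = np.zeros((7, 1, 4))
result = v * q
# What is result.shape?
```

(7, 4, 4)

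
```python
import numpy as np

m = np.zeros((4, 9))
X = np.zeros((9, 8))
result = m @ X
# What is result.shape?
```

(4, 8)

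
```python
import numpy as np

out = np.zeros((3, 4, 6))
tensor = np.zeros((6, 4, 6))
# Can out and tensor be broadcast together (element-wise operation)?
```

No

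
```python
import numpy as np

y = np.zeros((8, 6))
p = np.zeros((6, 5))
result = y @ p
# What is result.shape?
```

(8, 5)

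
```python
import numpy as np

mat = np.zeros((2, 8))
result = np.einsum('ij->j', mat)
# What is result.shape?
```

(8,)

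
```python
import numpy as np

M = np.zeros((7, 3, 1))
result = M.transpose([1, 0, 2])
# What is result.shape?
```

(3, 7, 1)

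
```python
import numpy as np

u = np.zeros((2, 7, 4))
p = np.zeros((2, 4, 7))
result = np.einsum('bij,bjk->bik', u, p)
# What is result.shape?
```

(2, 7, 7)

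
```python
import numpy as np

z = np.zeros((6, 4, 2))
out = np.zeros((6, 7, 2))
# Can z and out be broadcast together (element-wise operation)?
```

No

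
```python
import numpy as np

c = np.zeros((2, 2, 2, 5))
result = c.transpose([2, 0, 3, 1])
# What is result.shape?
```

(2, 2, 5, 2)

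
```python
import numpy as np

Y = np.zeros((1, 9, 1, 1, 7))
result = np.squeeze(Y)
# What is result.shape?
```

(9, 7)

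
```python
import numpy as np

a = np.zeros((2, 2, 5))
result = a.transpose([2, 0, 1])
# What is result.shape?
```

(5, 2, 2)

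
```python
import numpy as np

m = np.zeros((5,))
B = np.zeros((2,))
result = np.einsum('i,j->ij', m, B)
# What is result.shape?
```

(5, 2)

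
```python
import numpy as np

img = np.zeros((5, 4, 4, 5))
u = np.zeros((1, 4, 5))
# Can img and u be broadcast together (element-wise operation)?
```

Yes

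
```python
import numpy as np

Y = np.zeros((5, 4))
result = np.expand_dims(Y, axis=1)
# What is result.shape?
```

(5, 1, 4)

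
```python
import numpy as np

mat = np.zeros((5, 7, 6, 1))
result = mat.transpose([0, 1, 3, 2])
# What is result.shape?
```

(5, 7, 1, 6)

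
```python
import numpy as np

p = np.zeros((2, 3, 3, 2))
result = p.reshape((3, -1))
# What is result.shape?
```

(3, 12)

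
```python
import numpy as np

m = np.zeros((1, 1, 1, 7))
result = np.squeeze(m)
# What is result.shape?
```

(7,)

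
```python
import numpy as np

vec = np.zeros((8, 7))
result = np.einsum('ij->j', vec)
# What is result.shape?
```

(7,)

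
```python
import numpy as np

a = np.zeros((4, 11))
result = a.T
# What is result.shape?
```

(11, 4)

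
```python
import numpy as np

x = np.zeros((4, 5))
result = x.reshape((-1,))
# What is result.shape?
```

(20,)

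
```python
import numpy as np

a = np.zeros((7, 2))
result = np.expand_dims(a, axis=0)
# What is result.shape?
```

(1, 7, 2)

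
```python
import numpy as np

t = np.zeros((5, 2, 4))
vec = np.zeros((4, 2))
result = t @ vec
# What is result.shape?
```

(5, 2, 2)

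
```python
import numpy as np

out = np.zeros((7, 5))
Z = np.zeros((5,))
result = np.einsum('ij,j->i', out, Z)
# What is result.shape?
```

(7,)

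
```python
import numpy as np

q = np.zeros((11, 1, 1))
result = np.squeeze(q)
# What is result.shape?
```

(11,)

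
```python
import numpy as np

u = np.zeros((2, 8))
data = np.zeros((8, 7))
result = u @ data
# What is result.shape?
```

(2, 7)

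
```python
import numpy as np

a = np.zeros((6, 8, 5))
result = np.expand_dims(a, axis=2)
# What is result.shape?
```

(6, 8, 1, 5)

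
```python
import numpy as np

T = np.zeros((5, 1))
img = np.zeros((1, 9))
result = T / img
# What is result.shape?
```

(5, 9)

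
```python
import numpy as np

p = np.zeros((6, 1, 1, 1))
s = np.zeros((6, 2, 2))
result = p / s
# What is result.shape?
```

(6, 6, 2, 2)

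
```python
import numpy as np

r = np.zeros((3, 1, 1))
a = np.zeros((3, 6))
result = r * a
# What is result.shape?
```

(3, 3, 6)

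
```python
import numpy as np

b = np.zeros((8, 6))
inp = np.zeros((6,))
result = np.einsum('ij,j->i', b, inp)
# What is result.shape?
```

(8,)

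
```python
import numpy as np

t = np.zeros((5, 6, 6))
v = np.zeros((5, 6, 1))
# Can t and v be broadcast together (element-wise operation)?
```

Yes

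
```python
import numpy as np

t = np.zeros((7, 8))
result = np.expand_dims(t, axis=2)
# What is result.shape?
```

(7, 8, 1)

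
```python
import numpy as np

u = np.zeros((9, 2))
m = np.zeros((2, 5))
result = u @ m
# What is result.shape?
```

(9, 5)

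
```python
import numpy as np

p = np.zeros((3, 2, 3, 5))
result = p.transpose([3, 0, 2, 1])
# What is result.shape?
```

(5, 3, 3, 2)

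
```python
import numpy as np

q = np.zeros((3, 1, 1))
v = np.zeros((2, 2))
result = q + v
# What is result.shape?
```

(3, 2, 2)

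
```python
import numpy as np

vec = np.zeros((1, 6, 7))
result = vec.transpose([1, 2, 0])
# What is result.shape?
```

(6, 7, 1)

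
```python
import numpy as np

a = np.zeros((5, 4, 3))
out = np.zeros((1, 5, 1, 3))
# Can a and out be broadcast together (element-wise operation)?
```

Yes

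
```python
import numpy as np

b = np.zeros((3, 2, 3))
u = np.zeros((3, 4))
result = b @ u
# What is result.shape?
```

(3, 2, 4)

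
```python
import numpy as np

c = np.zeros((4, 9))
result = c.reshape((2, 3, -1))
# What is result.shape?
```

(2, 3, 6)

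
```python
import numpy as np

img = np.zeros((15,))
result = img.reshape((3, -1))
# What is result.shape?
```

(3, 5)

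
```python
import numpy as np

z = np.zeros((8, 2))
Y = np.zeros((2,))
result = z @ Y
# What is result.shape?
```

(8,)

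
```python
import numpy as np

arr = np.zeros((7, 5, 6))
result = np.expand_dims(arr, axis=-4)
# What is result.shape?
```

(1, 7, 5, 6)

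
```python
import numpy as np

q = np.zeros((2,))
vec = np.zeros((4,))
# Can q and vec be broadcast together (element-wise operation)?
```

No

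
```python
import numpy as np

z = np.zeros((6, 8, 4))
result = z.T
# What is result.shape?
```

(4, 8, 6)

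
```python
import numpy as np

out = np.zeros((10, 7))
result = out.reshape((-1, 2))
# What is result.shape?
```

(35, 2)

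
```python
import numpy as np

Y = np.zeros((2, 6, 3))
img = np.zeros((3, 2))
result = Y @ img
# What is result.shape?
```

(2, 6, 2)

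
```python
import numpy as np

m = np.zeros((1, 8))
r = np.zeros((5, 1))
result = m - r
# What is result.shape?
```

(5, 8)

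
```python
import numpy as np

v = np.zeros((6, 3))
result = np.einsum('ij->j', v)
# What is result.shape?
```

(3,)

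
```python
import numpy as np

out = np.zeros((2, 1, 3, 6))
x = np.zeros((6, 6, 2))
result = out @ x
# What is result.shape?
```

(2, 6, 3, 2)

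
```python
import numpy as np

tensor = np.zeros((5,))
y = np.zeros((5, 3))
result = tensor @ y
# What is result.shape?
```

(3,)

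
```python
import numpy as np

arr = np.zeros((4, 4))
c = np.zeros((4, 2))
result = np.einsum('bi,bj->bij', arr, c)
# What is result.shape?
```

(4, 4, 2)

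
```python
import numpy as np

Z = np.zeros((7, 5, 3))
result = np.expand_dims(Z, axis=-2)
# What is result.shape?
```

(7, 5, 1, 3)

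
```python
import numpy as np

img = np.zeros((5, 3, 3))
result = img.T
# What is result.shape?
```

(3, 3, 5)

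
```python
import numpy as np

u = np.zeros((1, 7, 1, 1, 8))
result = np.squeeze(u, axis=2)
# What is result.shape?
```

(1, 7, 1, 8)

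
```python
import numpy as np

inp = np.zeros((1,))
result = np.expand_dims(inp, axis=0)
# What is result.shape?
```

(1, 1)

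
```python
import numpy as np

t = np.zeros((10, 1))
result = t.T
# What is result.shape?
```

(1, 10)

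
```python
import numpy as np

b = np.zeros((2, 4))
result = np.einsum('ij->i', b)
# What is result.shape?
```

(2,)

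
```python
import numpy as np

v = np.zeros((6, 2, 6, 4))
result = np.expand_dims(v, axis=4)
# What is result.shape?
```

(6, 2, 6, 4, 1)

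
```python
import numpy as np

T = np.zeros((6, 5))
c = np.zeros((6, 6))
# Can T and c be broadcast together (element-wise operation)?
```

No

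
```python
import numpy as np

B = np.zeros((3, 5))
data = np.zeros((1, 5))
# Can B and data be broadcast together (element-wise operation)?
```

Yes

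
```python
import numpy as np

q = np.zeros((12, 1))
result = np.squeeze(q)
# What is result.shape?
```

(12,)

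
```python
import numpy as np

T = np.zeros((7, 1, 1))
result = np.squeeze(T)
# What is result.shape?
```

(7,)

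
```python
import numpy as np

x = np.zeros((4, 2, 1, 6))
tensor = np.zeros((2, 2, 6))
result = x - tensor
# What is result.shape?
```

(4, 2, 2, 6)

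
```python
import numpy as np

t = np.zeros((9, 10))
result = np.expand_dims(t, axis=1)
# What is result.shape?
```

(9, 1, 10)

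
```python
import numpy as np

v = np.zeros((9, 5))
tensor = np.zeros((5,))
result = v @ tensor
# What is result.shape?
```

(9,)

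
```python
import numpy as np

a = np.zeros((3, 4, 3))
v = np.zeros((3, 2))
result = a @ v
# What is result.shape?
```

(3, 4, 2)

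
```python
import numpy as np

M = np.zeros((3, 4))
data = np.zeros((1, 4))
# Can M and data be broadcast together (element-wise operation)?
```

Yes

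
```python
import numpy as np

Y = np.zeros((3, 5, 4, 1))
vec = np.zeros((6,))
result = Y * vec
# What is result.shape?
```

(3, 5, 4, 6)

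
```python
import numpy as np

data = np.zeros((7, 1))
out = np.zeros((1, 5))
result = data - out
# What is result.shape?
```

(7, 5)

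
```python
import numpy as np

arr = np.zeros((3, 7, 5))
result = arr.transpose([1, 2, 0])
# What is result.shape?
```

(7, 5, 3)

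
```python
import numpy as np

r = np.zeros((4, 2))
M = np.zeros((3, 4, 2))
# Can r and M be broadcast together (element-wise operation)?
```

Yes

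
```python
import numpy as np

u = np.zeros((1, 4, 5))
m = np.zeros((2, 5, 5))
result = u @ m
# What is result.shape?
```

(2, 4, 5)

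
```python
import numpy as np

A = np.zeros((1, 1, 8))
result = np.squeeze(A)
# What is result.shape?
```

(8,)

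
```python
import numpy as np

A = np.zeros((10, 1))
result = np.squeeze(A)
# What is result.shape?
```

(10,)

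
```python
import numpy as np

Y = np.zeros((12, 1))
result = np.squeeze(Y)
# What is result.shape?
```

(12,)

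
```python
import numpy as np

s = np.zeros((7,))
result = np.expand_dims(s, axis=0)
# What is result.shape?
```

(1, 7)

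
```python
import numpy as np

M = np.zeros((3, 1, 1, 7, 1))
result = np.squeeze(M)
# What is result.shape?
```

(3, 7)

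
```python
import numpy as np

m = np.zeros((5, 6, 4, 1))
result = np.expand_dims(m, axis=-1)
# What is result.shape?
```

(5, 6, 4, 1, 1)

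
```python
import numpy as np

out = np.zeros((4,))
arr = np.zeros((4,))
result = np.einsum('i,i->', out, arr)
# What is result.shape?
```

()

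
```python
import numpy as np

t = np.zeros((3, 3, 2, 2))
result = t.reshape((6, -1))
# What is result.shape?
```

(6, 6)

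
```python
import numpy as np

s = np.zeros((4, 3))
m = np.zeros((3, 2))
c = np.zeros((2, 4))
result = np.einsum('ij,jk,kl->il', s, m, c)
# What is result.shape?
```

(4, 4)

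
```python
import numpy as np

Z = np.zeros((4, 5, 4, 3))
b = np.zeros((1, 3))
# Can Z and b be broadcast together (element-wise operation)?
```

Yes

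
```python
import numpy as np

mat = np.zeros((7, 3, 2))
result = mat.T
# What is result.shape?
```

(2, 3, 7)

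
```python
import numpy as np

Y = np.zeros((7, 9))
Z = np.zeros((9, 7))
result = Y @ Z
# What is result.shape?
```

(7, 7)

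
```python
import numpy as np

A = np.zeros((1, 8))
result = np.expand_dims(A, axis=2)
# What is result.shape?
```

(1, 8, 1)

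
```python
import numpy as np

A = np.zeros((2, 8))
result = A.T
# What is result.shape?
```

(8, 2)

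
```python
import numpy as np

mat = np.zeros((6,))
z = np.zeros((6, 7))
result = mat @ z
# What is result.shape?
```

(7,)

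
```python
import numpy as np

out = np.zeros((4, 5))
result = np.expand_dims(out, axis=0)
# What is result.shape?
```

(1, 4, 5)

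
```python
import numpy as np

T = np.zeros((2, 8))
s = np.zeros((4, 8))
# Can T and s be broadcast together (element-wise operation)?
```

No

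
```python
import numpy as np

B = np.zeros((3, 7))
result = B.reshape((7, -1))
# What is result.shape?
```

(7, 3)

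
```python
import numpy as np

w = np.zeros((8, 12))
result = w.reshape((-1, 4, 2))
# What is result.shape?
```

(12, 4, 2)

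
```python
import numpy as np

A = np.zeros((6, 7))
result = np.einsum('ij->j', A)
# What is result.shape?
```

(7,)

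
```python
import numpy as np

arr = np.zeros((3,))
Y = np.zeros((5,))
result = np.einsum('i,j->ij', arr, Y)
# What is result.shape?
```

(3, 5)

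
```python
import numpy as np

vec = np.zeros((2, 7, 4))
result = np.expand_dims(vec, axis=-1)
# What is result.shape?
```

(2, 7, 4, 1)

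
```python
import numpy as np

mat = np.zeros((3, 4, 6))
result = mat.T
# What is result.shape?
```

(6, 4, 3)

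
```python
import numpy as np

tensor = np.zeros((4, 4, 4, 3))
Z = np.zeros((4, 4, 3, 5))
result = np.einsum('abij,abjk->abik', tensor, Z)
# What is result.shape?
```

(4, 4, 4, 5)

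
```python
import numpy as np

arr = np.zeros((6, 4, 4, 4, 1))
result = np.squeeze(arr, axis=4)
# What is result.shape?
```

(6, 4, 4, 4)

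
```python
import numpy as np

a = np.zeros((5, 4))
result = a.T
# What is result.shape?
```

(4, 5)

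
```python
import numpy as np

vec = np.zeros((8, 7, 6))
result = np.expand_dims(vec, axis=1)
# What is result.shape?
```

(8, 1, 7, 6)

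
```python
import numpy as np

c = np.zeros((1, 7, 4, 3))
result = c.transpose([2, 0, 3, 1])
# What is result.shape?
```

(4, 1, 3, 7)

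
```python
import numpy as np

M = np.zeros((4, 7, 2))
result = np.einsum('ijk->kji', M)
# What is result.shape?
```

(2, 7, 4)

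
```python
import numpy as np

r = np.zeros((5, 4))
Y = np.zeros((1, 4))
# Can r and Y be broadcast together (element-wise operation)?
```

Yes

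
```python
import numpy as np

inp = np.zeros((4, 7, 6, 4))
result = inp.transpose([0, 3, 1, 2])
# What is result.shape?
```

(4, 4, 7, 6)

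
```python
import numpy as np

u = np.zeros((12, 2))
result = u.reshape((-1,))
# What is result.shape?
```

(24,)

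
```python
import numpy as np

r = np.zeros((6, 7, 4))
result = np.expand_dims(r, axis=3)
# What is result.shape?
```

(6, 7, 4, 1)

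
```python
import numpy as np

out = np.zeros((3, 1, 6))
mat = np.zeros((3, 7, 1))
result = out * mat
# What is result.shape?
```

(3, 7, 6)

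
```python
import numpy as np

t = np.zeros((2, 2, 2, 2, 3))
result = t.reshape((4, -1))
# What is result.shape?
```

(4, 12)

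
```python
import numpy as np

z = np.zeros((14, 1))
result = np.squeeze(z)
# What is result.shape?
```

(14,)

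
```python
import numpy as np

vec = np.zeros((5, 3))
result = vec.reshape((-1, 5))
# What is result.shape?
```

(3, 5)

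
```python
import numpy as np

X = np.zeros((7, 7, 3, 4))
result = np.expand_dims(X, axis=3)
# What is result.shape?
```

(7, 7, 3, 1, 4)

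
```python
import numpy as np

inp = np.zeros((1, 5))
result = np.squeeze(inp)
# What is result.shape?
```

(5,)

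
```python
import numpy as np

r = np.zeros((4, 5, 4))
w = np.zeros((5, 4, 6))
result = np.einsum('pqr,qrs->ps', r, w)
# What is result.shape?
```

(4, 6)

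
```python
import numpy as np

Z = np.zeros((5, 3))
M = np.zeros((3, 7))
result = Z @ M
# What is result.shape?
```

(5, 7)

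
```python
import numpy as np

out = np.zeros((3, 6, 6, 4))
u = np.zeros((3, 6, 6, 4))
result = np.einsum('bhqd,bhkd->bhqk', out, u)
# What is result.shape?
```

(3, 6, 6, 6)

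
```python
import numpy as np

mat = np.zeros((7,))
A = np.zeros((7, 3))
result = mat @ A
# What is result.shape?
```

(3,)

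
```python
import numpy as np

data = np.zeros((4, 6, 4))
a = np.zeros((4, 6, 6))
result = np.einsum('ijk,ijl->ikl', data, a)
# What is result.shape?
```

(4, 4, 6)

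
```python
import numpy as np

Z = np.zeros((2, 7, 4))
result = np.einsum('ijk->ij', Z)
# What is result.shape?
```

(2, 7)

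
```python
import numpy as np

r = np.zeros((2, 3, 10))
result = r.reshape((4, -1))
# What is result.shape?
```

(4, 15)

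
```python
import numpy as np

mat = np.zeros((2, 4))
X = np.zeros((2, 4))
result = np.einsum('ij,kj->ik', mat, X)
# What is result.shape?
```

(2, 2)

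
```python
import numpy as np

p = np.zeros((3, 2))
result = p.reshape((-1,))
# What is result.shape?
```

(6,)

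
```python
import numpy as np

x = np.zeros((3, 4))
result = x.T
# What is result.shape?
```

(4, 3)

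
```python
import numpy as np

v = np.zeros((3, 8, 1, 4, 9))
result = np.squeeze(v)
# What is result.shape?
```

(3, 8, 4, 9)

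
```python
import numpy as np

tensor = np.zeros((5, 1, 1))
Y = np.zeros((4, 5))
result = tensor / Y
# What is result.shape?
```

(5, 4, 5)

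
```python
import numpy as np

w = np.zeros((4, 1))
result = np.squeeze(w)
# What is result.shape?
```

(4,)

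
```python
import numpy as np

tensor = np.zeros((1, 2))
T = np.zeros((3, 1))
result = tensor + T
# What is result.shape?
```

(3, 2)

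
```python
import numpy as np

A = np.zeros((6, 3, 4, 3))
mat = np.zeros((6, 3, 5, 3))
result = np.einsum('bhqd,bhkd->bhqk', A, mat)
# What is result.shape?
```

(6, 3, 4, 5)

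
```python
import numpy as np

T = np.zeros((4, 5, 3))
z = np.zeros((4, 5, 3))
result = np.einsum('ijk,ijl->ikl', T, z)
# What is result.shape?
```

(4, 3, 3)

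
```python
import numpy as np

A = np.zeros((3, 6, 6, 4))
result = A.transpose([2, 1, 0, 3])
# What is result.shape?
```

(6, 6, 3, 4)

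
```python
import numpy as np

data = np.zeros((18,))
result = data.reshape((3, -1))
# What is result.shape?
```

(3, 6)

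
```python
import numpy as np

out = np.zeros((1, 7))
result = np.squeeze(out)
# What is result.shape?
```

(7,)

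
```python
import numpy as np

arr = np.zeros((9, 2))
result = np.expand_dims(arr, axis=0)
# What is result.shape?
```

(1, 9, 2)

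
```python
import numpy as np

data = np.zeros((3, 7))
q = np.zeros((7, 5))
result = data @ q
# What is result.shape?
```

(3, 5)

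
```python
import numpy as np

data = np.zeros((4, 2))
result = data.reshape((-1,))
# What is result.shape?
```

(8,)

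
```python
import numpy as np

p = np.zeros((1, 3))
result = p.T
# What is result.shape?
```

(3, 1)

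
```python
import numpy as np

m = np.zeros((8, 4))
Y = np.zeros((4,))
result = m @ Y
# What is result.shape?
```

(8,)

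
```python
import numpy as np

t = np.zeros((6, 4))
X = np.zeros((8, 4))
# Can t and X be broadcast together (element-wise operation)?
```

No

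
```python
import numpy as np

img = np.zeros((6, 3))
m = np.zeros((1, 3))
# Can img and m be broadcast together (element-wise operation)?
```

Yes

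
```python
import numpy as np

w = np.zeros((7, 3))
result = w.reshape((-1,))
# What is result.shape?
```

(21,)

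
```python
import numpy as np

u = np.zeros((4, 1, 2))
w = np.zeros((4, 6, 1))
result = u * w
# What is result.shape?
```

(4, 6, 2)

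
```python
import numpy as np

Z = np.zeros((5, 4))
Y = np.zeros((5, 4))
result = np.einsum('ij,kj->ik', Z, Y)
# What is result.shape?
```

(5, 5)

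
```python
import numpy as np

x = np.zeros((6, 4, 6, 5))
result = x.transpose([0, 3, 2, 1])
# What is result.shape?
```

(6, 5, 6, 4)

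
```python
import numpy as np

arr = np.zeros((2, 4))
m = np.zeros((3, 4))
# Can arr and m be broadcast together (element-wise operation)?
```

No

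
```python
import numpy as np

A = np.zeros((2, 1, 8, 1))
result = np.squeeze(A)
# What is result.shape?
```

(2, 8)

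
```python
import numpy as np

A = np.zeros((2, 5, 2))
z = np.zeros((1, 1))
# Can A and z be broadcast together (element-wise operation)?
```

Yes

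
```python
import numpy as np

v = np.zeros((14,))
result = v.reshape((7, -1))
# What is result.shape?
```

(7, 2)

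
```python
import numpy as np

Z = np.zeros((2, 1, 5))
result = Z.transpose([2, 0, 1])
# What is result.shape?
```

(5, 2, 1)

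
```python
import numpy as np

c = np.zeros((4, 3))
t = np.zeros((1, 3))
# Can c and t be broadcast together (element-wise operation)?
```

Yes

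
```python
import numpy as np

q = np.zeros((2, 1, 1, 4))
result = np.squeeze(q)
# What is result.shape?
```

(2, 4)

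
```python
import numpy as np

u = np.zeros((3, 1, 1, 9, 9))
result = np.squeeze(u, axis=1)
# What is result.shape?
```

(3, 1, 9, 9)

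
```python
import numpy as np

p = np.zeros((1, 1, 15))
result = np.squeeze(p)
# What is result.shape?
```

(15,)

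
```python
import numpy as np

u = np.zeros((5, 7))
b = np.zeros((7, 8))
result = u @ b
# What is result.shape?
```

(5, 8)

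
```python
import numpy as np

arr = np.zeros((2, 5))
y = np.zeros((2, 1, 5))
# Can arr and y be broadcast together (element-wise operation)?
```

Yes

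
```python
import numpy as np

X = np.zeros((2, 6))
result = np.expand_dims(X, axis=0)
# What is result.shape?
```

(1, 2, 6)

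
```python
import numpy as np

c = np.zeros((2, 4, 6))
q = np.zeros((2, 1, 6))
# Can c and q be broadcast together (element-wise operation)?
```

Yes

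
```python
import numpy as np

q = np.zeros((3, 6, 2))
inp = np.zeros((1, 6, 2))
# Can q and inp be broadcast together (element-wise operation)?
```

Yes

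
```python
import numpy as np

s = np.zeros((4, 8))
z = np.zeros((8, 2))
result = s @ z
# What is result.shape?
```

(4, 2)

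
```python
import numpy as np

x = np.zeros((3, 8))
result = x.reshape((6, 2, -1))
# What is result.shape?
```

(6, 2, 2)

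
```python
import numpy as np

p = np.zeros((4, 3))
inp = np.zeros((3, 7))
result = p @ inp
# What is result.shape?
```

(4, 7)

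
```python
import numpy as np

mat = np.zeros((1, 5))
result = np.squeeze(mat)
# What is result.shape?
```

(5,)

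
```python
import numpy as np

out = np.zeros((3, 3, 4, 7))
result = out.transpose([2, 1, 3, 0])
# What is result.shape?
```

(4, 3, 7, 3)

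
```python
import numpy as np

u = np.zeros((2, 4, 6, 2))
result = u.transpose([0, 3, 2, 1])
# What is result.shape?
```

(2, 2, 6, 4)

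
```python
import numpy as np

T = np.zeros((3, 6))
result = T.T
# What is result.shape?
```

(6, 3)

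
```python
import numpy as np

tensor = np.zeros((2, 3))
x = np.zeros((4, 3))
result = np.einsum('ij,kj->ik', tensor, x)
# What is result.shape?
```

(2, 4)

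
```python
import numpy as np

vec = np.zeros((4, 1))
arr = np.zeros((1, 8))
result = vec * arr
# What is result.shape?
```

(4, 8)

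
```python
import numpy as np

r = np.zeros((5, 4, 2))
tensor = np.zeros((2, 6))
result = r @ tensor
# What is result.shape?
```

(5, 4, 6)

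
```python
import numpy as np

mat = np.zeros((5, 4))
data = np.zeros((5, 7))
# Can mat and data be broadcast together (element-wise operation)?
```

No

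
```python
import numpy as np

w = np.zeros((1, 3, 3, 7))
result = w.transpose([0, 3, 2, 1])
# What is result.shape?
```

(1, 7, 3, 3)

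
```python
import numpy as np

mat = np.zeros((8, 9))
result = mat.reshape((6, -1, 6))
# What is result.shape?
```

(6, 2, 6)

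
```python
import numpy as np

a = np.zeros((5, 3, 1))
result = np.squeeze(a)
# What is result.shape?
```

(5, 3)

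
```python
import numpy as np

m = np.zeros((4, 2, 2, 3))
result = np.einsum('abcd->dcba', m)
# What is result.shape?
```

(3, 2, 2, 4)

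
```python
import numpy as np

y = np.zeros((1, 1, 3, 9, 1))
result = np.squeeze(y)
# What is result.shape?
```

(3, 9)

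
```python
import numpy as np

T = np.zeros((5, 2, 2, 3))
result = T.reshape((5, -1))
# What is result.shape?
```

(5, 12)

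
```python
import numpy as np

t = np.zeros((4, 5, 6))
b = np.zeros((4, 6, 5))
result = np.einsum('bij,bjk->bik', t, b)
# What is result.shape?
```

(4, 5, 5)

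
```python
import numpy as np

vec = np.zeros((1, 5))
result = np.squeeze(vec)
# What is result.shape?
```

(5,)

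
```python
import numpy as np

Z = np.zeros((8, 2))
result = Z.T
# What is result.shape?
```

(2, 8)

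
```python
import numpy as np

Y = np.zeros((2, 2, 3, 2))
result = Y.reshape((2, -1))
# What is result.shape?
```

(2, 12)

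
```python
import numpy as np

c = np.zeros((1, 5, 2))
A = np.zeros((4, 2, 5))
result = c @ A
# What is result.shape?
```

(4, 5, 5)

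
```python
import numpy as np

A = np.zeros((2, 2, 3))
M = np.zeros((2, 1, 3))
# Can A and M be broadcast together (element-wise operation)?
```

Yes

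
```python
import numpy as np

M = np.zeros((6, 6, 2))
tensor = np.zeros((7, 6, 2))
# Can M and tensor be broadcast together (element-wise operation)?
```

No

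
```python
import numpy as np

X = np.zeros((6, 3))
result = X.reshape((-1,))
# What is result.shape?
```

(18,)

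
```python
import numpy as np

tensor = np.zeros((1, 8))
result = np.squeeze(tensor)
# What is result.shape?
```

(8,)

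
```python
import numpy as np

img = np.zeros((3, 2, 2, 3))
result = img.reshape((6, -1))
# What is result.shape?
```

(6, 6)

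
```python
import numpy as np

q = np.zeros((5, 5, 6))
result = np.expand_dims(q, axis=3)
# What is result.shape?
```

(5, 5, 6, 1)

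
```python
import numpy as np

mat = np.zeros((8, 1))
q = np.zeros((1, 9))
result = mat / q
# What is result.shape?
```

(8, 9)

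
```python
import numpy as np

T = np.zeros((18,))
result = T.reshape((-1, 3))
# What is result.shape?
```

(6, 3)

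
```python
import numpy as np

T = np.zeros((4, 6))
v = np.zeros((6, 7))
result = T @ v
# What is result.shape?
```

(4, 7)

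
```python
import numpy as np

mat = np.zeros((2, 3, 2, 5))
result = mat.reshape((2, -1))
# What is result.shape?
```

(2, 30)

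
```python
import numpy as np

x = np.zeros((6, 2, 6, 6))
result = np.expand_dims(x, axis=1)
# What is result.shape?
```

(6, 1, 2, 6, 6)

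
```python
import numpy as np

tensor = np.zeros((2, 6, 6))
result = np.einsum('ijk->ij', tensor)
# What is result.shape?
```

(2, 6)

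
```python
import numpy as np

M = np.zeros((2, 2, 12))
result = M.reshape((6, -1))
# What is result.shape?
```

(6, 8)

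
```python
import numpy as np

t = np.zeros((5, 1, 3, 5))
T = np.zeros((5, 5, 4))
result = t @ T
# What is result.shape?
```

(5, 5, 3, 4)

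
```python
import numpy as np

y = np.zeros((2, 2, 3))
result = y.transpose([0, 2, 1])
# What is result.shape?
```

(2, 3, 2)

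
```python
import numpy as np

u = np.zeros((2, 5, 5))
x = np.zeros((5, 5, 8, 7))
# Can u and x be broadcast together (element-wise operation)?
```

No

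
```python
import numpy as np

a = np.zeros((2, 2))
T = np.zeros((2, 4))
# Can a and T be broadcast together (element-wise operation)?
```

No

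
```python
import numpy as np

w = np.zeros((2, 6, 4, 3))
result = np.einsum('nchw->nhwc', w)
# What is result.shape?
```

(2, 4, 3, 6)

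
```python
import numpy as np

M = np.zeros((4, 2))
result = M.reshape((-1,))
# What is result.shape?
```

(8,)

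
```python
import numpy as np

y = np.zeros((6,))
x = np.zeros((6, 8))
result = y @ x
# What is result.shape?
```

(8,)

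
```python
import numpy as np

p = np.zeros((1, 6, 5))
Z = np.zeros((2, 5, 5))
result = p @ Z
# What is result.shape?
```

(2, 6, 5)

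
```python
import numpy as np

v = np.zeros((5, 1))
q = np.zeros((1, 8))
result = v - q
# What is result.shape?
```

(5, 8)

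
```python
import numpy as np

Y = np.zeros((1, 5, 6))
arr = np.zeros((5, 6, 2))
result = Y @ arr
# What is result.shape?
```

(5, 5, 2)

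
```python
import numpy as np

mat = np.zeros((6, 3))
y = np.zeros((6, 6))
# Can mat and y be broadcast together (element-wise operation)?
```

No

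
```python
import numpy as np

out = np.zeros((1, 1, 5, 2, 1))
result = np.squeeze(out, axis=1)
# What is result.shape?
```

(1, 5, 2, 1)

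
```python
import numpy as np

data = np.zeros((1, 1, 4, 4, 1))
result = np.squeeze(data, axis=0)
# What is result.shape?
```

(1, 4, 4, 1)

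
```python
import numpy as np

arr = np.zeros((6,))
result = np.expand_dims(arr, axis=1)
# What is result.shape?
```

(6, 1)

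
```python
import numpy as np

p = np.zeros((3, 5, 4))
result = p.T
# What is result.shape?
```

(4, 5, 3)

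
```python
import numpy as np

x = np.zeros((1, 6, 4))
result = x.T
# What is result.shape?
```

(4, 6, 1)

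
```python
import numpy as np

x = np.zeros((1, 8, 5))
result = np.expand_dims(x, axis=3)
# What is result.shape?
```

(1, 8, 5, 1)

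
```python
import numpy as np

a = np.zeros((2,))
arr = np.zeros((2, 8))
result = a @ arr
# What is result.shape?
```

(8,)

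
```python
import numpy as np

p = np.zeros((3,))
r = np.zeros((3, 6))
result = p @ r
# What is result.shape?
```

(6,)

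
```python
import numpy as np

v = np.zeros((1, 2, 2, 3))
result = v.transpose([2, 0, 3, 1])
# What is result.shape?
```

(2, 1, 3, 2)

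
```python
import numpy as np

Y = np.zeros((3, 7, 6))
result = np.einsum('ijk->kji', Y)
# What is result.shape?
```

(6, 7, 3)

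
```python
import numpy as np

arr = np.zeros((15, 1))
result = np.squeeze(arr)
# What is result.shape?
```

(15,)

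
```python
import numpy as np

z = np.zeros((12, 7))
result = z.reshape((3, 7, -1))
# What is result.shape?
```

(3, 7, 4)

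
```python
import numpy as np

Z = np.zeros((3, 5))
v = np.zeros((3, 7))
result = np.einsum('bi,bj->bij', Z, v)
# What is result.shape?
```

(3, 5, 7)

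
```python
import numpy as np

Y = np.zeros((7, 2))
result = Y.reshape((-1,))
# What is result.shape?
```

(14,)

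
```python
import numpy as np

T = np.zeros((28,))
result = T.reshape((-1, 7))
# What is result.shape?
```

(4, 7)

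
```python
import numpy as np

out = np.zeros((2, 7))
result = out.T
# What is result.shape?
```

(7, 2)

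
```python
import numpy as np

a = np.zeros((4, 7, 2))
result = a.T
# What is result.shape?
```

(2, 7, 4)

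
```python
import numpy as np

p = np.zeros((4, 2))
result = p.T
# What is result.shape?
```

(2, 4)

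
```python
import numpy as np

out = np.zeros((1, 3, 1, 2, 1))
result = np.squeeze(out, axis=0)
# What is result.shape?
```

(3, 1, 2, 1)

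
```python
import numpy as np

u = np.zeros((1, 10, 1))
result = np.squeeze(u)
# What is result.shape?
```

(10,)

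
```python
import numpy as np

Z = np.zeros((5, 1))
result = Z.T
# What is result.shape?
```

(1, 5)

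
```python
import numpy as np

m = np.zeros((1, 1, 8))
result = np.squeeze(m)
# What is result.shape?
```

(8,)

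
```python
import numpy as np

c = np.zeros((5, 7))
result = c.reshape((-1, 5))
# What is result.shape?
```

(7, 5)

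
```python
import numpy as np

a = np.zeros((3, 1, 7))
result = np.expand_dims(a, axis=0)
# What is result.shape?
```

(1, 3, 1, 7)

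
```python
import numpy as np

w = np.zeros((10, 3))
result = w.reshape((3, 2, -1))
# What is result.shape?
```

(3, 2, 5)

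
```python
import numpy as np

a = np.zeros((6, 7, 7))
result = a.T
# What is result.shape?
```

(7, 7, 6)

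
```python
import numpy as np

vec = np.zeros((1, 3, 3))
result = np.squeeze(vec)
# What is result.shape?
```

(3, 3)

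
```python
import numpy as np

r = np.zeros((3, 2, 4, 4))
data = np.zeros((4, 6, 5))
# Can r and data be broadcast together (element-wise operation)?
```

No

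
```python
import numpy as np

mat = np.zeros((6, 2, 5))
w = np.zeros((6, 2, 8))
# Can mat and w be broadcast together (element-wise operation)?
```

No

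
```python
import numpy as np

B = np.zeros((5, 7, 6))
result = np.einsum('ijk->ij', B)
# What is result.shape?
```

(5, 7)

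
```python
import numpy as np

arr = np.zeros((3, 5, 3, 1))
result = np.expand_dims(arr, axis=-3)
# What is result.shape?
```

(3, 5, 1, 3, 1)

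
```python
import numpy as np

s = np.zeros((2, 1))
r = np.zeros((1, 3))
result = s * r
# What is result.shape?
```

(2, 3)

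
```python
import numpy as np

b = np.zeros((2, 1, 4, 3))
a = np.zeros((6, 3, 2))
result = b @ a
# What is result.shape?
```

(2, 6, 4, 2)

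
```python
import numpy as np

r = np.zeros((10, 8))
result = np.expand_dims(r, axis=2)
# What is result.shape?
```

(10, 8, 1)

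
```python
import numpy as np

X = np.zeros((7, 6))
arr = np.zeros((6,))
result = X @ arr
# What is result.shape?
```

(7,)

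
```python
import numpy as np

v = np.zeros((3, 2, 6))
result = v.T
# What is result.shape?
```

(6, 2, 3)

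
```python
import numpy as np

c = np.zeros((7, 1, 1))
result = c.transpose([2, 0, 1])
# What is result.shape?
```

(1, 7, 1)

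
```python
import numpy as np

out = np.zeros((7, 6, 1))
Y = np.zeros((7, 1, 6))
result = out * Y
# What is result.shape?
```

(7, 6, 6)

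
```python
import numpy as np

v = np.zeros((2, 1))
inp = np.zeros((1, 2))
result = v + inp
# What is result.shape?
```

(2, 2)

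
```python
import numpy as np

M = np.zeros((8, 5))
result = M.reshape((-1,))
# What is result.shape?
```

(40,)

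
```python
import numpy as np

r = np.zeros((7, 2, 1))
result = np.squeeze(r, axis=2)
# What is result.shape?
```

(7, 2)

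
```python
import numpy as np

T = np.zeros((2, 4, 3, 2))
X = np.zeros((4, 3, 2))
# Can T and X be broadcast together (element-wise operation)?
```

Yes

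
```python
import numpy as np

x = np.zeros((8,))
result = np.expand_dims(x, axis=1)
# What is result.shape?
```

(8, 1)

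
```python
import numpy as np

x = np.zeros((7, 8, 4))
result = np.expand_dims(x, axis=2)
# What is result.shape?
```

(7, 8, 1, 4)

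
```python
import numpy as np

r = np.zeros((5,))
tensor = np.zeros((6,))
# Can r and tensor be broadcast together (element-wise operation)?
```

No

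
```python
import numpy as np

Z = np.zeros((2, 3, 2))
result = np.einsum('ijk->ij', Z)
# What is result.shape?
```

(2, 3)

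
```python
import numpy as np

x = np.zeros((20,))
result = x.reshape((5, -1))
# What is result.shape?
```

(5, 4)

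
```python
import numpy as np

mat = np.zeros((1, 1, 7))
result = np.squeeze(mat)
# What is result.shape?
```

(7,)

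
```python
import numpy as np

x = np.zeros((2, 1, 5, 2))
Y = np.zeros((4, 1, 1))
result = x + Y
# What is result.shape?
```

(2, 4, 5, 2)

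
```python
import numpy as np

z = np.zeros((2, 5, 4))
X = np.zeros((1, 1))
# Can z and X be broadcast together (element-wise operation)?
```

Yes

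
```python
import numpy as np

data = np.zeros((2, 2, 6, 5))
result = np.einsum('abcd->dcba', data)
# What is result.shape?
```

(5, 6, 2, 2)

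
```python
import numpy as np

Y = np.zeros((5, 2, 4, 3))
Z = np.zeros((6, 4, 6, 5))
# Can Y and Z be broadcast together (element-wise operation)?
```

No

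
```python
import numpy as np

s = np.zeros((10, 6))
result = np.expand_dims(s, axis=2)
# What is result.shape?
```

(10, 6, 1)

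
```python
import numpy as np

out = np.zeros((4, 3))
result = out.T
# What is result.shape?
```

(3, 4)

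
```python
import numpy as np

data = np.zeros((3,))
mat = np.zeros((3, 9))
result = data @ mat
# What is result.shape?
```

(9,)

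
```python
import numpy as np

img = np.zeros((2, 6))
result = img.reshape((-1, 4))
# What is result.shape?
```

(3, 4)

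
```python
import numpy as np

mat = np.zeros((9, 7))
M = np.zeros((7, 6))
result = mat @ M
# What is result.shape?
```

(9, 6)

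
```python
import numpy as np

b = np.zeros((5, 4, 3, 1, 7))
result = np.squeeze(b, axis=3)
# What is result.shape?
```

(5, 4, 3, 7)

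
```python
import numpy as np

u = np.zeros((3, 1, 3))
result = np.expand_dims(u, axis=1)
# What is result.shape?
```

(3, 1, 1, 3)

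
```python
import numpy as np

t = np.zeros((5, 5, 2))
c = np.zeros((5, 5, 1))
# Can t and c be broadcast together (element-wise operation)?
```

Yes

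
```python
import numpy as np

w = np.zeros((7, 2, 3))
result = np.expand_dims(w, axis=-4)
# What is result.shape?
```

(1, 7, 2, 3)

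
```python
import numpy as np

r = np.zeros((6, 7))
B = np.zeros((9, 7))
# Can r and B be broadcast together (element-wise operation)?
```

No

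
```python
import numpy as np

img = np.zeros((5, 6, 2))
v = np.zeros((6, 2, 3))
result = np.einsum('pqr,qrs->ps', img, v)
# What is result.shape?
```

(5, 3)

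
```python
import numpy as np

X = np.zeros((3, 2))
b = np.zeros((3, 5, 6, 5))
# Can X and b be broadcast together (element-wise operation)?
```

No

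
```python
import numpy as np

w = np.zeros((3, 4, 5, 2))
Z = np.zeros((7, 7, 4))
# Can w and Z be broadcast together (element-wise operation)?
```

No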